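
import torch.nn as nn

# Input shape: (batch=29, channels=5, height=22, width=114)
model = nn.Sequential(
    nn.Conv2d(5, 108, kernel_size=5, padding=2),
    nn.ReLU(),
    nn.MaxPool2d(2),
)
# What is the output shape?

Input shape: (29, 5, 22, 114)
  -> after Conv2d: (29, 108, 22, 114)
  -> after ReLU: (29, 108, 22, 114)
Output shape: (29, 108, 11, 57)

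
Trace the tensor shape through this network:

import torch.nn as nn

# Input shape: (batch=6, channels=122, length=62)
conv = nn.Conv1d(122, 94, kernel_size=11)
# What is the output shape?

Input shape: (6, 122, 62)
Output shape: (6, 94, 52)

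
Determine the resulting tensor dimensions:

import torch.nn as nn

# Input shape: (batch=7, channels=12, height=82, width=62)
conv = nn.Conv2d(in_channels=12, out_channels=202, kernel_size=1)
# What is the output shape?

Input shape: (7, 12, 82, 62)
Output shape: (7, 202, 82, 62)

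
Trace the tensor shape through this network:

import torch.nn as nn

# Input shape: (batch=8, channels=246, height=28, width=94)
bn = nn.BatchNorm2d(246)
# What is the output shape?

Input shape: (8, 246, 28, 94)
Output shape: (8, 246, 28, 94)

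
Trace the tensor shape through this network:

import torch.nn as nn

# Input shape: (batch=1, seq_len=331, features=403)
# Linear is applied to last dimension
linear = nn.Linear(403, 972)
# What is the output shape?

Input shape: (1, 331, 403)
Output shape: (1, 331, 972)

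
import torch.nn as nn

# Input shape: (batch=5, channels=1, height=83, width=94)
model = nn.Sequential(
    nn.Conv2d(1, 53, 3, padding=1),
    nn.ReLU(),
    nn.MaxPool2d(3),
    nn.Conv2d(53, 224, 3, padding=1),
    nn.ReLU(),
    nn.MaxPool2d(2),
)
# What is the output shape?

Input shape: (5, 1, 83, 94)
  -> after first Conv2d: (5, 53, 83, 94)
  -> after first MaxPool2d: (5, 53, 27, 31)
  -> after second Conv2d: (5, 224, 27, 31)
Output shape: (5, 224, 13, 15)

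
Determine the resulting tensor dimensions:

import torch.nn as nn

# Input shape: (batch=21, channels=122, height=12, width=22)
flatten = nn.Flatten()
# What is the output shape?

Input shape: (21, 122, 12, 22)
Output shape: (21, 32208)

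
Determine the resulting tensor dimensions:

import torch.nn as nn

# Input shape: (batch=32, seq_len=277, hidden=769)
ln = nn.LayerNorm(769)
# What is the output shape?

Input shape: (32, 277, 769)
Output shape: (32, 277, 769)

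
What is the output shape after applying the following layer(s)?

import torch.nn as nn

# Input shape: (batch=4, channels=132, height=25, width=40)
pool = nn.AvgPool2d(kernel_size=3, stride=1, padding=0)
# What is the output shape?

Input shape: (4, 132, 25, 40)
Output shape: (4, 132, 23, 38)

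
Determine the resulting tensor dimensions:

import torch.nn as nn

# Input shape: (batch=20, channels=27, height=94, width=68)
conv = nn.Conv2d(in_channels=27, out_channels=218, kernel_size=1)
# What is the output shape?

Input shape: (20, 27, 94, 68)
Output shape: (20, 218, 94, 68)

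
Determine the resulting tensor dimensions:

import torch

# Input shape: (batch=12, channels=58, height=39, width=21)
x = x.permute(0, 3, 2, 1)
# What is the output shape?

Input shape: (12, 58, 39, 21)
Output shape: (12, 21, 39, 58)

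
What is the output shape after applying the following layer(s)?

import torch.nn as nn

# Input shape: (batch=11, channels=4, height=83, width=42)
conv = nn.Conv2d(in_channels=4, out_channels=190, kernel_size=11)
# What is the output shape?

Input shape: (11, 4, 83, 42)
Output shape: (11, 190, 73, 32)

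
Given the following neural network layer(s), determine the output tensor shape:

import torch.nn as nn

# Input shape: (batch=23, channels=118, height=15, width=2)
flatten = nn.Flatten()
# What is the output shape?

Input shape: (23, 118, 15, 2)
Output shape: (23, 3540)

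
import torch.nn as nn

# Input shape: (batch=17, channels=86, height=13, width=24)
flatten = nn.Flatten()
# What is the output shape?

Input shape: (17, 86, 13, 24)
Output shape: (17, 26832)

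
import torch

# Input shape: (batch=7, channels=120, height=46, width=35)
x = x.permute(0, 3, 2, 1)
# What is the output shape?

Input shape: (7, 120, 46, 35)
Output shape: (7, 35, 46, 120)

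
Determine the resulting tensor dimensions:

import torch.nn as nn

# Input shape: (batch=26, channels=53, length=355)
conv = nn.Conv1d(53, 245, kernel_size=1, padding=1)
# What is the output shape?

Input shape: (26, 53, 355)
Output shape: (26, 245, 357)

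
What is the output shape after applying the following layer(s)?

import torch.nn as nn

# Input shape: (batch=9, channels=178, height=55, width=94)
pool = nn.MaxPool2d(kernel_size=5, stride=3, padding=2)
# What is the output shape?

Input shape: (9, 178, 55, 94)
Output shape: (9, 178, 19, 32)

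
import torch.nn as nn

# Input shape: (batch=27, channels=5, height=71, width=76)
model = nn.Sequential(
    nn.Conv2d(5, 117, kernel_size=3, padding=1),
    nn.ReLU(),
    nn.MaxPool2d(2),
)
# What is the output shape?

Input shape: (27, 5, 71, 76)
  -> after Conv2d: (27, 117, 71, 76)
  -> after ReLU: (27, 117, 71, 76)
Output shape: (27, 117, 35, 38)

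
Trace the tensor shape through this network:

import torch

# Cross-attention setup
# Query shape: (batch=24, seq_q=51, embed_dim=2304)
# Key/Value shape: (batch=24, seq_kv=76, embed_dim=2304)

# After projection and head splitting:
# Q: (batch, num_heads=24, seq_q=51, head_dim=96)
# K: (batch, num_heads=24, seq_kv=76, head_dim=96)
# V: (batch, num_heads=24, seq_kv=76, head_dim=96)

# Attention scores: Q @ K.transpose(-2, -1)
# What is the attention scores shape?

Input shape: (24, 51, 2304)
Output shape: (24, 24, 51, 76)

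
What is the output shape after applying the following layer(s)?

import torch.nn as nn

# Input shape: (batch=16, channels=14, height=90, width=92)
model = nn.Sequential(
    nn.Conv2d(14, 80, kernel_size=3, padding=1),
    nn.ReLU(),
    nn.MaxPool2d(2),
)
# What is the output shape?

Input shape: (16, 14, 90, 92)
  -> after Conv2d: (16, 80, 90, 92)
  -> after ReLU: (16, 80, 90, 92)
Output shape: (16, 80, 45, 46)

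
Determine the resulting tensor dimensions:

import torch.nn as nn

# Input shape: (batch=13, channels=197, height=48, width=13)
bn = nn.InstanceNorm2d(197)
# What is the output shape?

Input shape: (13, 197, 48, 13)
Output shape: (13, 197, 48, 13)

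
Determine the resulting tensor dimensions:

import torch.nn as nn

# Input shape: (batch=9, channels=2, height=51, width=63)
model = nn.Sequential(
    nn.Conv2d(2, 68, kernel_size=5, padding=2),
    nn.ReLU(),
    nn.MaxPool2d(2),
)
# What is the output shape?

Input shape: (9, 2, 51, 63)
  -> after Conv2d: (9, 68, 51, 63)
  -> after ReLU: (9, 68, 51, 63)
Output shape: (9, 68, 25, 31)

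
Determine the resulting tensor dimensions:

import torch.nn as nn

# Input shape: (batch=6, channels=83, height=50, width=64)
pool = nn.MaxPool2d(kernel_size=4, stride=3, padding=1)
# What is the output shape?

Input shape: (6, 83, 50, 64)
Output shape: (6, 83, 17, 21)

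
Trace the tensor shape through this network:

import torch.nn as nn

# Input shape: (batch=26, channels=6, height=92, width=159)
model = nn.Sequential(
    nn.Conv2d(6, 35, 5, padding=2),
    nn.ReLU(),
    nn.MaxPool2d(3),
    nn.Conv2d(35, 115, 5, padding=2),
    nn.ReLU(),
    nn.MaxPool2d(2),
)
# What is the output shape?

Input shape: (26, 6, 92, 159)
  -> after first Conv2d: (26, 35, 92, 159)
  -> after first MaxPool2d: (26, 35, 30, 53)
  -> after second Conv2d: (26, 115, 30, 53)
Output shape: (26, 115, 15, 26)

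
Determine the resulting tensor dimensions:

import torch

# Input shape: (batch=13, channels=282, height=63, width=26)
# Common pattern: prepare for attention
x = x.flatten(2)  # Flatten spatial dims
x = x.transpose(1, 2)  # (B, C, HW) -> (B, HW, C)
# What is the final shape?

Input shape: (13, 282, 63, 26)
  -> after flatten(2): (13, 282, 1638)
Output shape: (13, 1638, 282)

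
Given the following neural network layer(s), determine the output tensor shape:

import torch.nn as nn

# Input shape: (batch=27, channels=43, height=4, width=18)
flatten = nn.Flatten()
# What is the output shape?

Input shape: (27, 43, 4, 18)
Output shape: (27, 3096)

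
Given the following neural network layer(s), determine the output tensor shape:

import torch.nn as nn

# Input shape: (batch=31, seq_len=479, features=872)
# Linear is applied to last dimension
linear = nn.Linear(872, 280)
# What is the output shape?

Input shape: (31, 479, 872)
Output shape: (31, 479, 280)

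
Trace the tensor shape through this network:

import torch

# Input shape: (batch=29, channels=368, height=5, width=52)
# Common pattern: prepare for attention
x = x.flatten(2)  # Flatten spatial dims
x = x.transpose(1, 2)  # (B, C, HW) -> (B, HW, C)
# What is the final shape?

Input shape: (29, 368, 5, 52)
  -> after flatten(2): (29, 368, 260)
Output shape: (29, 260, 368)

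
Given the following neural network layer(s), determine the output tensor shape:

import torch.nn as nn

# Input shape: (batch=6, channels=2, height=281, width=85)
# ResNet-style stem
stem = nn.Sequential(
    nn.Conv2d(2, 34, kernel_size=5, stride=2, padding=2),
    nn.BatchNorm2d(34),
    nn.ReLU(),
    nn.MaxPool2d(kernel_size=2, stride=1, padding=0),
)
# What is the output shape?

Input shape: (6, 2, 281, 85)
  -> after Conv2d 5x5 stride=2: (6, 34, 141, 43)
Output shape: (6, 34, 140, 42)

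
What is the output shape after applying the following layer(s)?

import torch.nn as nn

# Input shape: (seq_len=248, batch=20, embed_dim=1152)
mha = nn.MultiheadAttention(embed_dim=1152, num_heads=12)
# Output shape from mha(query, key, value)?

Input shape: (248, 20, 1152)
Output shape: (248, 20, 1152)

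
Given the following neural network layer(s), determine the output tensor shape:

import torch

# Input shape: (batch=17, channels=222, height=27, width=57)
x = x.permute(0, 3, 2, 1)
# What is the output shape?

Input shape: (17, 222, 27, 57)
Output shape: (17, 57, 27, 222)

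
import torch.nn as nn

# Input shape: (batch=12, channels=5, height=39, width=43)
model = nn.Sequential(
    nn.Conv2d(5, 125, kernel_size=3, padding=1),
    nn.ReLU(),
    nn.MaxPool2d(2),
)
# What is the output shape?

Input shape: (12, 5, 39, 43)
  -> after Conv2d: (12, 125, 39, 43)
  -> after ReLU: (12, 125, 39, 43)
Output shape: (12, 125, 19, 21)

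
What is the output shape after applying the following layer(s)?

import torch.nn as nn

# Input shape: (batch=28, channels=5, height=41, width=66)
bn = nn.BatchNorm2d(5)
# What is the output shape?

Input shape: (28, 5, 41, 66)
Output shape: (28, 5, 41, 66)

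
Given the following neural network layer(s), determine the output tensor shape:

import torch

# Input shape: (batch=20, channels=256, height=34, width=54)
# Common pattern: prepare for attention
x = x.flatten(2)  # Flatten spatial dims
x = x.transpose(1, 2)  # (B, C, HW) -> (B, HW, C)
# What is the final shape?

Input shape: (20, 256, 34, 54)
  -> after flatten(2): (20, 256, 1836)
Output shape: (20, 1836, 256)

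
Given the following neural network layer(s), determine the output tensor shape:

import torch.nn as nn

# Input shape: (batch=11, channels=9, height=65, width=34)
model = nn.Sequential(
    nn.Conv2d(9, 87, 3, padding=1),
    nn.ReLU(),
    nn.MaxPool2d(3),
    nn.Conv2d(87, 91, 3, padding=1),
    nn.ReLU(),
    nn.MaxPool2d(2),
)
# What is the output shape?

Input shape: (11, 9, 65, 34)
  -> after first Conv2d: (11, 87, 65, 34)
  -> after first MaxPool2d: (11, 87, 21, 11)
  -> after second Conv2d: (11, 91, 21, 11)
Output shape: (11, 91, 10, 5)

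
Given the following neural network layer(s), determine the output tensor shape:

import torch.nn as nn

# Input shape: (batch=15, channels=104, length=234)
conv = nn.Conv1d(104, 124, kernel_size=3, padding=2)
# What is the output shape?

Input shape: (15, 104, 234)
Output shape: (15, 124, 236)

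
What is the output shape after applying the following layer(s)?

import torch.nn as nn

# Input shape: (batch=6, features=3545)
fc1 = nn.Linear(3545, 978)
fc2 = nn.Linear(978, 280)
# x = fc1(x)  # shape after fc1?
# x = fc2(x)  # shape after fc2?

Input shape: (6, 3545)
  -> after fc1: (6, 978)
Output shape: (6, 280)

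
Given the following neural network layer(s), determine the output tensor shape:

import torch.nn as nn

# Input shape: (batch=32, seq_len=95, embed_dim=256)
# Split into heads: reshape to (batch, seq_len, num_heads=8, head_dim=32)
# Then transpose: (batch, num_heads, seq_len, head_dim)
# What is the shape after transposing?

Input shape: (32, 95, 256)
  -> after reshape: (32, 95, 8, 32)
Output shape: (32, 8, 95, 32)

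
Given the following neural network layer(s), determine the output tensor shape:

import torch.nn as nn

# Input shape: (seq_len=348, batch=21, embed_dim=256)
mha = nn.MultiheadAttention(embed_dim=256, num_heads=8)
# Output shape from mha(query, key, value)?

Input shape: (348, 21, 256)
Output shape: (348, 21, 256)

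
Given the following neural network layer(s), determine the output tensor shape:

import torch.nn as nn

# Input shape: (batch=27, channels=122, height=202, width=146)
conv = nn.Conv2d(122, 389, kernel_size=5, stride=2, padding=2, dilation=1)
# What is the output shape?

Input shape: (27, 122, 202, 146)
Output shape: (27, 389, 101, 73)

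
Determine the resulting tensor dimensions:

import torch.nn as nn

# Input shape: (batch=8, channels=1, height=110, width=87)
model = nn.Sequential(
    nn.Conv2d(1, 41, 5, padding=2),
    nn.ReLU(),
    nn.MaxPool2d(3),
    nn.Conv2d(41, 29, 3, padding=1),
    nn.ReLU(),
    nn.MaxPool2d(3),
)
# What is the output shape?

Input shape: (8, 1, 110, 87)
  -> after first Conv2d: (8, 41, 110, 87)
  -> after first MaxPool2d: (8, 41, 36, 29)
  -> after second Conv2d: (8, 29, 36, 29)
Output shape: (8, 29, 12, 9)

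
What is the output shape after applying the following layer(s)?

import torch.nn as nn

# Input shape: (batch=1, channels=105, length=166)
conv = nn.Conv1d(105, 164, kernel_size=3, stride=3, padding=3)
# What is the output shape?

Input shape: (1, 105, 166)
Output shape: (1, 164, 57)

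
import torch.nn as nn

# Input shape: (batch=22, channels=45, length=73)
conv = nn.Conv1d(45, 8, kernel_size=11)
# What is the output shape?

Input shape: (22, 45, 73)
Output shape: (22, 8, 63)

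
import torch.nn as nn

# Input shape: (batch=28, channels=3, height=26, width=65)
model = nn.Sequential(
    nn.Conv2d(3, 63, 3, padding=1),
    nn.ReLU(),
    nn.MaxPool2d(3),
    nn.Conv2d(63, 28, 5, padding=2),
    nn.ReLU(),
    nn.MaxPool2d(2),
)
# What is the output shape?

Input shape: (28, 3, 26, 65)
  -> after first Conv2d: (28, 63, 26, 65)
  -> after first MaxPool2d: (28, 63, 8, 21)
  -> after second Conv2d: (28, 28, 8, 21)
Output shape: (28, 28, 4, 10)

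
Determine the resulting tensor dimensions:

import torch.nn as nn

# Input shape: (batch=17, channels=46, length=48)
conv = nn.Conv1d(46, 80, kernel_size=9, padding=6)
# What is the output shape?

Input shape: (17, 46, 48)
Output shape: (17, 80, 52)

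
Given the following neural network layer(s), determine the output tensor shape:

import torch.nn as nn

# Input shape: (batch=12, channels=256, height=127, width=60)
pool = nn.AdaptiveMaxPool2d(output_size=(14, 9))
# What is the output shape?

Input shape: (12, 256, 127, 60)
Output shape: (12, 256, 14, 9)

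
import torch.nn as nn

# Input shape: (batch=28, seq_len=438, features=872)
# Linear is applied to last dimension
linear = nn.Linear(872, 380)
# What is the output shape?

Input shape: (28, 438, 872)
Output shape: (28, 438, 380)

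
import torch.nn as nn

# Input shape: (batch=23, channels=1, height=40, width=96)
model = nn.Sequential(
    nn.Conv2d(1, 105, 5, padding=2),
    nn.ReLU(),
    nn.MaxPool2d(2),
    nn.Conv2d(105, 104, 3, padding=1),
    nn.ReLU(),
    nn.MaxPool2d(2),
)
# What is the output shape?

Input shape: (23, 1, 40, 96)
  -> after first Conv2d: (23, 105, 40, 96)
  -> after first MaxPool2d: (23, 105, 20, 48)
  -> after second Conv2d: (23, 104, 20, 48)
Output shape: (23, 104, 10, 24)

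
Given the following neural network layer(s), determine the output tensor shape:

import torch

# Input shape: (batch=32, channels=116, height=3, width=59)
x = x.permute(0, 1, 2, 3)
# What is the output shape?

Input shape: (32, 116, 3, 59)
Output shape: (32, 116, 3, 59)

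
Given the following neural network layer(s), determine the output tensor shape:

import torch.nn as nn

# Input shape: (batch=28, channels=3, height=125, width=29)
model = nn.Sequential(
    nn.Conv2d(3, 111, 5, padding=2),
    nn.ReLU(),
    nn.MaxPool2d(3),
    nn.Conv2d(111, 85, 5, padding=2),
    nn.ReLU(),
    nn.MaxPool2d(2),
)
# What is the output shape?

Input shape: (28, 3, 125, 29)
  -> after first Conv2d: (28, 111, 125, 29)
  -> after first MaxPool2d: (28, 111, 41, 9)
  -> after second Conv2d: (28, 85, 41, 9)
Output shape: (28, 85, 20, 4)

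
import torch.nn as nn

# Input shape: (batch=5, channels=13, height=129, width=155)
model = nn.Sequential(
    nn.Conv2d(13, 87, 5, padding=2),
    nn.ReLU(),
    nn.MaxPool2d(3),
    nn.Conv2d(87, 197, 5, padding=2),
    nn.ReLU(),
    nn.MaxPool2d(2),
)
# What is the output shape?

Input shape: (5, 13, 129, 155)
  -> after first Conv2d: (5, 87, 129, 155)
  -> after first MaxPool2d: (5, 87, 43, 51)
  -> after second Conv2d: (5, 197, 43, 51)
Output shape: (5, 197, 21, 25)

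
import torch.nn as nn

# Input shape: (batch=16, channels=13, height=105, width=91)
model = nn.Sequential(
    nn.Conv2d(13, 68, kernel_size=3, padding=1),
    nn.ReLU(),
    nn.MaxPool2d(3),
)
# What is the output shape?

Input shape: (16, 13, 105, 91)
  -> after Conv2d: (16, 68, 105, 91)
  -> after ReLU: (16, 68, 105, 91)
Output shape: (16, 68, 35, 30)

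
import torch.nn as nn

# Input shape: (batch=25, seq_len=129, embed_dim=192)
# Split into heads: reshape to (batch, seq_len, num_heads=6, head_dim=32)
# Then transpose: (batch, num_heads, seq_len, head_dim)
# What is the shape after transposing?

Input shape: (25, 129, 192)
  -> after reshape: (25, 129, 6, 32)
Output shape: (25, 6, 129, 32)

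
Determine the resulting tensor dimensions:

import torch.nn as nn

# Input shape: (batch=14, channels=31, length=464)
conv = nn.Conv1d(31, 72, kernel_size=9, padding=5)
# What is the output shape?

Input shape: (14, 31, 464)
Output shape: (14, 72, 466)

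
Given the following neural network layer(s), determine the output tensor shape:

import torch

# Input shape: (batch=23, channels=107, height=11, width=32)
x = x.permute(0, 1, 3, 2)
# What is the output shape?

Input shape: (23, 107, 11, 32)
Output shape: (23, 107, 32, 11)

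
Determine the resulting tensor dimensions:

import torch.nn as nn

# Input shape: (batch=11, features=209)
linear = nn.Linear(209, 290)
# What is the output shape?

Input shape: (11, 209)
Output shape: (11, 290)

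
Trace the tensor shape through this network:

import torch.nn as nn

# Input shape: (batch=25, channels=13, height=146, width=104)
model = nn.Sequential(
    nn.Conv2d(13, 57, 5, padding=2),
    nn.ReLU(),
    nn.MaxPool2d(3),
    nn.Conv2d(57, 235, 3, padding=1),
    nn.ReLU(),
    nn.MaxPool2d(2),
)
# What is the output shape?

Input shape: (25, 13, 146, 104)
  -> after first Conv2d: (25, 57, 146, 104)
  -> after first MaxPool2d: (25, 57, 48, 34)
  -> after second Conv2d: (25, 235, 48, 34)
Output shape: (25, 235, 24, 17)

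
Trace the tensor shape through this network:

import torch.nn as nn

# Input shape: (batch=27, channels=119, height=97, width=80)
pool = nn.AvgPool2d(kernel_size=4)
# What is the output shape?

Input shape: (27, 119, 97, 80)
Output shape: (27, 119, 24, 20)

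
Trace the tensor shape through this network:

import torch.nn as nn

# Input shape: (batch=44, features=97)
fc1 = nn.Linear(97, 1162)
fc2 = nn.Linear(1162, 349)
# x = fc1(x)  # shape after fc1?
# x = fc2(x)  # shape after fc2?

Input shape: (44, 97)
  -> after fc1: (44, 1162)
Output shape: (44, 349)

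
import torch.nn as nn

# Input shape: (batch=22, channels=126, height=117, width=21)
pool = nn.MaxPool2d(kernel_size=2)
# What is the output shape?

Input shape: (22, 126, 117, 21)
Output shape: (22, 126, 58, 10)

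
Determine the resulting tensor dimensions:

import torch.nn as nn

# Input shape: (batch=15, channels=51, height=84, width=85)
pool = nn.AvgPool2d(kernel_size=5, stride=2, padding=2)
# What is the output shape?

Input shape: (15, 51, 84, 85)
Output shape: (15, 51, 42, 43)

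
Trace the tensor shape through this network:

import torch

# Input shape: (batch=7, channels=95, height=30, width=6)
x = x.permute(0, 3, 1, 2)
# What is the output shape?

Input shape: (7, 95, 30, 6)
Output shape: (7, 6, 95, 30)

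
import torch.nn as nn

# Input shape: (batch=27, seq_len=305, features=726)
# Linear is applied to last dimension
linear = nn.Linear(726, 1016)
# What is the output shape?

Input shape: (27, 305, 726)
Output shape: (27, 305, 1016)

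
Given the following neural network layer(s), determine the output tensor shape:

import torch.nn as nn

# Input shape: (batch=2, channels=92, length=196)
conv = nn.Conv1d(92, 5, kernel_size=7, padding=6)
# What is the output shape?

Input shape: (2, 92, 196)
Output shape: (2, 5, 202)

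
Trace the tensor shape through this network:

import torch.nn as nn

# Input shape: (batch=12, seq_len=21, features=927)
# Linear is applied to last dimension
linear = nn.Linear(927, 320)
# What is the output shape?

Input shape: (12, 21, 927)
Output shape: (12, 21, 320)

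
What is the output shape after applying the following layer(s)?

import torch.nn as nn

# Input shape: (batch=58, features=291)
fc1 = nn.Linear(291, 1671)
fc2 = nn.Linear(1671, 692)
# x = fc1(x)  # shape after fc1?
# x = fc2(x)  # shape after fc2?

Input shape: (58, 291)
  -> after fc1: (58, 1671)
Output shape: (58, 692)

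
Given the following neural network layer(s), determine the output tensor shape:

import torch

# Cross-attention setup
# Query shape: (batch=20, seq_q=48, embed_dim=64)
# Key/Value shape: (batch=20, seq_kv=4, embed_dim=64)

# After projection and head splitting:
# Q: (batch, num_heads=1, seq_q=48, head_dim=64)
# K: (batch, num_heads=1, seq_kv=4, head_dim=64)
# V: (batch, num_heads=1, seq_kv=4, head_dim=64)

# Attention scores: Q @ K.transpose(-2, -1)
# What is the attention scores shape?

Input shape: (20, 48, 64)
Output shape: (20, 1, 48, 4)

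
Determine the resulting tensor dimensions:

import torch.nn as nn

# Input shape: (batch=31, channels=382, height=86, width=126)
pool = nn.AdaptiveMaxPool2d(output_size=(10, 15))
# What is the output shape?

Input shape: (31, 382, 86, 126)
Output shape: (31, 382, 10, 15)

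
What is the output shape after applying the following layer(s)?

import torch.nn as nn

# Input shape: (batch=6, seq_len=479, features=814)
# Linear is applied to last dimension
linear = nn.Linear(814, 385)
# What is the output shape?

Input shape: (6, 479, 814)
Output shape: (6, 479, 385)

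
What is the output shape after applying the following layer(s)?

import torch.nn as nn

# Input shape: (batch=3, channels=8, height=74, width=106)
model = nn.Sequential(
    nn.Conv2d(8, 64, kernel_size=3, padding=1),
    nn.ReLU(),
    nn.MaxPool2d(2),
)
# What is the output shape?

Input shape: (3, 8, 74, 106)
  -> after Conv2d: (3, 64, 74, 106)
  -> after ReLU: (3, 64, 74, 106)
Output shape: (3, 64, 37, 53)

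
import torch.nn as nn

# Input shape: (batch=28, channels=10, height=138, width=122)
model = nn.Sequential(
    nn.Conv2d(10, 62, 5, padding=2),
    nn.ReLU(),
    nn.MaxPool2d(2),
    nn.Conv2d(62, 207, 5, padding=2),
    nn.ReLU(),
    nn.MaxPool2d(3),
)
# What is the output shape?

Input shape: (28, 10, 138, 122)
  -> after first Conv2d: (28, 62, 138, 122)
  -> after first MaxPool2d: (28, 62, 69, 61)
  -> after second Conv2d: (28, 207, 69, 61)
Output shape: (28, 207, 23, 20)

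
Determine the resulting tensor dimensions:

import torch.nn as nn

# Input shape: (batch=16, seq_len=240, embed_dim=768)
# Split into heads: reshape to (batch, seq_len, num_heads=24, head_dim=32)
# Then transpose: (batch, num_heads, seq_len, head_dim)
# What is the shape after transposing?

Input shape: (16, 240, 768)
  -> after reshape: (16, 240, 24, 32)
Output shape: (16, 24, 240, 32)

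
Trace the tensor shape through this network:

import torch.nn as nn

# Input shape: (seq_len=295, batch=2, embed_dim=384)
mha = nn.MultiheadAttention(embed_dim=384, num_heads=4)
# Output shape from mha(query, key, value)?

Input shape: (295, 2, 384)
Output shape: (295, 2, 384)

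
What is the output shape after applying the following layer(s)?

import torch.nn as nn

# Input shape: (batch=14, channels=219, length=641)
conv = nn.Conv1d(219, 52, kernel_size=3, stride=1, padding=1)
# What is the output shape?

Input shape: (14, 219, 641)
Output shape: (14, 52, 641)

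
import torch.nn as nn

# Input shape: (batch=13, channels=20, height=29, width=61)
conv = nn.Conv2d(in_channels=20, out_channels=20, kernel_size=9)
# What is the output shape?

Input shape: (13, 20, 29, 61)
Output shape: (13, 20, 21, 53)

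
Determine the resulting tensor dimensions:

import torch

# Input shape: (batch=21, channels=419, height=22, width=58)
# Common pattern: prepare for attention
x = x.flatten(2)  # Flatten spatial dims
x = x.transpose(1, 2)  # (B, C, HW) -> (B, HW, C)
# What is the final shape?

Input shape: (21, 419, 22, 58)
  -> after flatten(2): (21, 419, 1276)
Output shape: (21, 1276, 419)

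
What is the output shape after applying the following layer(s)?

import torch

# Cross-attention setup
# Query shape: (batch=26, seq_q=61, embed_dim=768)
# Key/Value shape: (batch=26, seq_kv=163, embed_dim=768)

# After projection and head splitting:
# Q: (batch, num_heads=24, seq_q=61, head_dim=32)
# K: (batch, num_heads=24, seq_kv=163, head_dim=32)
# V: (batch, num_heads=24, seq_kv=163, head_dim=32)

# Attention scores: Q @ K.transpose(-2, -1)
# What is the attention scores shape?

Input shape: (26, 61, 768)
Output shape: (26, 24, 61, 163)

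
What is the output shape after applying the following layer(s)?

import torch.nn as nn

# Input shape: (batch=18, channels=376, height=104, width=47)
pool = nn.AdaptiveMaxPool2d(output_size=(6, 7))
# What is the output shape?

Input shape: (18, 376, 104, 47)
Output shape: (18, 376, 6, 7)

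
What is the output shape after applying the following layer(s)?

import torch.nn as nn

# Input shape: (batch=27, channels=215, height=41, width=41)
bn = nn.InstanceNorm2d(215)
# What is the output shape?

Input shape: (27, 215, 41, 41)
Output shape: (27, 215, 41, 41)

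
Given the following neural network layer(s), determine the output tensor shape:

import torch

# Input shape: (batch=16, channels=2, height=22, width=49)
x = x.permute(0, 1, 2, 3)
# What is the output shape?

Input shape: (16, 2, 22, 49)
Output shape: (16, 2, 22, 49)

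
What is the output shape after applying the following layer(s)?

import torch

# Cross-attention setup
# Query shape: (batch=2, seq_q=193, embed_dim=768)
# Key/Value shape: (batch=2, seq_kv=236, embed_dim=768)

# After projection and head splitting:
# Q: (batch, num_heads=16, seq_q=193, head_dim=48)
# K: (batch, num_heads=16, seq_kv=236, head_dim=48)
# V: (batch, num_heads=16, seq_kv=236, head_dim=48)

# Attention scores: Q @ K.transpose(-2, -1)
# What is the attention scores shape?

Input shape: (2, 193, 768)
Output shape: (2, 16, 193, 236)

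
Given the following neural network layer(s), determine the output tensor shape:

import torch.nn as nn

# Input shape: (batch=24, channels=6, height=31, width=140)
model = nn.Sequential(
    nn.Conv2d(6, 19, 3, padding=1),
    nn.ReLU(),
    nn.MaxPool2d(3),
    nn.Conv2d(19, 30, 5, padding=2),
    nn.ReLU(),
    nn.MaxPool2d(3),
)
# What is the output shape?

Input shape: (24, 6, 31, 140)
  -> after first Conv2d: (24, 19, 31, 140)
  -> after first MaxPool2d: (24, 19, 10, 46)
  -> after second Conv2d: (24, 30, 10, 46)
Output shape: (24, 30, 3, 15)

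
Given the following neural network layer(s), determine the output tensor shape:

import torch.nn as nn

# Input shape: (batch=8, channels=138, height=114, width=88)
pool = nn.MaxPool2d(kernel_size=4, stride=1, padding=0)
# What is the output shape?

Input shape: (8, 138, 114, 88)
Output shape: (8, 138, 111, 85)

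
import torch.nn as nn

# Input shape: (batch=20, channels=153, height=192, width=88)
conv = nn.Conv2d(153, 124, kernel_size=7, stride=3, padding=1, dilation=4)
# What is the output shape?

Input shape: (20, 153, 192, 88)
Output shape: (20, 124, 57, 22)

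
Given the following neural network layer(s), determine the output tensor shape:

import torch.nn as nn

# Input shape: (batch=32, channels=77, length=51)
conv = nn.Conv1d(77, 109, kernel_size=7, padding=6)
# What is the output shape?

Input shape: (32, 77, 51)
Output shape: (32, 109, 57)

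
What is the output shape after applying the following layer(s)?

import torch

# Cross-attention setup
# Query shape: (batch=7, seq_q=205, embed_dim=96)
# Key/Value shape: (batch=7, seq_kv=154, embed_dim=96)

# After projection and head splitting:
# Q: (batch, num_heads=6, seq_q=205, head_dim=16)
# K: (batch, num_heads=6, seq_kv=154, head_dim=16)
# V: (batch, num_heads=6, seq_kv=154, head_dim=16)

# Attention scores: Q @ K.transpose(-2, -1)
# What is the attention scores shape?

Input shape: (7, 205, 96)
Output shape: (7, 6, 205, 154)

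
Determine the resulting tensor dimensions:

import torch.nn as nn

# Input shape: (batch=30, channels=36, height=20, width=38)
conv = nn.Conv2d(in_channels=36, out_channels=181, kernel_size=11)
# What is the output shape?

Input shape: (30, 36, 20, 38)
Output shape: (30, 181, 10, 28)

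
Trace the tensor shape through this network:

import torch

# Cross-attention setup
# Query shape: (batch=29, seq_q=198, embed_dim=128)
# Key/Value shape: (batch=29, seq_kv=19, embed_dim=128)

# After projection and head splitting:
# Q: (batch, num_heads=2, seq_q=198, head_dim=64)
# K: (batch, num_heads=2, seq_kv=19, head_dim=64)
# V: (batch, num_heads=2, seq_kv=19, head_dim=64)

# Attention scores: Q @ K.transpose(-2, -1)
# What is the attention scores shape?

Input shape: (29, 198, 128)
Output shape: (29, 2, 198, 19)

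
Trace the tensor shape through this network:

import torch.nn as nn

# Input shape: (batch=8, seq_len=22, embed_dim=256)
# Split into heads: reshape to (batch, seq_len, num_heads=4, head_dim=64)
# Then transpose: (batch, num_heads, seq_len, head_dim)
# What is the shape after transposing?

Input shape: (8, 22, 256)
  -> after reshape: (8, 22, 4, 64)
Output shape: (8, 4, 22, 64)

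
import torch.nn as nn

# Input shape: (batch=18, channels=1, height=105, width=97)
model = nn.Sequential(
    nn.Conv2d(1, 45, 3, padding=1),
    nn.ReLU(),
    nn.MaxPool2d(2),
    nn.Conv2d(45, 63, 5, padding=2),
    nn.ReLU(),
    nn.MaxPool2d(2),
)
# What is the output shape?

Input shape: (18, 1, 105, 97)
  -> after first Conv2d: (18, 45, 105, 97)
  -> after first MaxPool2d: (18, 45, 52, 48)
  -> after second Conv2d: (18, 63, 52, 48)
Output shape: (18, 63, 26, 24)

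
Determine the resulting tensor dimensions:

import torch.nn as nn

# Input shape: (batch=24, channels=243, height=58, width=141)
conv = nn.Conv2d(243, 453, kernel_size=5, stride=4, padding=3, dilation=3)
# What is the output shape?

Input shape: (24, 243, 58, 141)
Output shape: (24, 453, 13, 34)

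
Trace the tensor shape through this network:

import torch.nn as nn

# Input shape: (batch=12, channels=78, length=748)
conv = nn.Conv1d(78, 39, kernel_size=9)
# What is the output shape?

Input shape: (12, 78, 748)
Output shape: (12, 39, 740)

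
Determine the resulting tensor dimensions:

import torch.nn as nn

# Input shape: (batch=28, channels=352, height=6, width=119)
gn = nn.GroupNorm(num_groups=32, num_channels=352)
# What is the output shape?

Input shape: (28, 352, 6, 119)
Output shape: (28, 352, 6, 119)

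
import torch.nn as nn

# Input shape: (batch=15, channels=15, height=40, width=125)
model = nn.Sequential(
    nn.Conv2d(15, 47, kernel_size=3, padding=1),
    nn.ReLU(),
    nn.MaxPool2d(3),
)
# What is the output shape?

Input shape: (15, 15, 40, 125)
  -> after Conv2d: (15, 47, 40, 125)
  -> after ReLU: (15, 47, 40, 125)
Output shape: (15, 47, 13, 41)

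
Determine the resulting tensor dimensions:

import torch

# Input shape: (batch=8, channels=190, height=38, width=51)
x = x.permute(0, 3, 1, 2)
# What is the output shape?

Input shape: (8, 190, 38, 51)
Output shape: (8, 51, 190, 38)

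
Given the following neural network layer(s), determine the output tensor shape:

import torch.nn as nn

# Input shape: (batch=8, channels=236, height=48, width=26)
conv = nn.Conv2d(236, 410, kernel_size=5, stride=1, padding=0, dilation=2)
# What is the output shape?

Input shape: (8, 236, 48, 26)
Output shape: (8, 410, 40, 18)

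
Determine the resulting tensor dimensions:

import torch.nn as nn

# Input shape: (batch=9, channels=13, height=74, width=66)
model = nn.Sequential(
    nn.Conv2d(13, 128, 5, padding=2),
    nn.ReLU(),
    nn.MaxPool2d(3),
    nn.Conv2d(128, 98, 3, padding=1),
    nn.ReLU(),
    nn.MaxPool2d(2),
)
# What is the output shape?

Input shape: (9, 13, 74, 66)
  -> after first Conv2d: (9, 128, 74, 66)
  -> after first MaxPool2d: (9, 128, 24, 22)
  -> after second Conv2d: (9, 98, 24, 22)
Output shape: (9, 98, 12, 11)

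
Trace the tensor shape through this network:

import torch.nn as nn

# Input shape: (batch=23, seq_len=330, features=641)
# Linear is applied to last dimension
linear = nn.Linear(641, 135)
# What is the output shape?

Input shape: (23, 330, 641)
Output shape: (23, 330, 135)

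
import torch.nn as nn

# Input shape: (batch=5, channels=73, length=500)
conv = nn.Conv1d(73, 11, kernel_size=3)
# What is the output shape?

Input shape: (5, 73, 500)
Output shape: (5, 11, 498)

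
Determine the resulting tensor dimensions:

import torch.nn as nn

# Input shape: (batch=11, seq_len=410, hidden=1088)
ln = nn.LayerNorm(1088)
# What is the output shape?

Input shape: (11, 410, 1088)
Output shape: (11, 410, 1088)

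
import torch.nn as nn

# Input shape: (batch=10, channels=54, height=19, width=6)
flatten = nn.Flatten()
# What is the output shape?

Input shape: (10, 54, 19, 6)
Output shape: (10, 6156)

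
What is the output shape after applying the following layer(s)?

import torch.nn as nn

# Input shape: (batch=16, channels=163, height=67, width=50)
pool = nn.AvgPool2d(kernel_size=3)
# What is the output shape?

Input shape: (16, 163, 67, 50)
Output shape: (16, 163, 22, 16)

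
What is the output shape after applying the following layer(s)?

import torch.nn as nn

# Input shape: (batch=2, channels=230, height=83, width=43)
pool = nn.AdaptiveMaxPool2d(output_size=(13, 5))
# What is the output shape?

Input shape: (2, 230, 83, 43)
Output shape: (2, 230, 13, 5)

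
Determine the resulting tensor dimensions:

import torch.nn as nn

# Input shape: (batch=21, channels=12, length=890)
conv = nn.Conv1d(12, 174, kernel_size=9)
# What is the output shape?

Input shape: (21, 12, 890)
Output shape: (21, 174, 882)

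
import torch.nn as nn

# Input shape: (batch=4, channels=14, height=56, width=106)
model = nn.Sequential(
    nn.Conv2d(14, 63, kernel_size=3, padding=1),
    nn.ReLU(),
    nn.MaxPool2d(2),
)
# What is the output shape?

Input shape: (4, 14, 56, 106)
  -> after Conv2d: (4, 63, 56, 106)
  -> after ReLU: (4, 63, 56, 106)
Output shape: (4, 63, 28, 53)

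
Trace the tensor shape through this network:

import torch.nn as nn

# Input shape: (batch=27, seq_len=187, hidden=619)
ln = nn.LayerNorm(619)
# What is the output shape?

Input shape: (27, 187, 619)
Output shape: (27, 187, 619)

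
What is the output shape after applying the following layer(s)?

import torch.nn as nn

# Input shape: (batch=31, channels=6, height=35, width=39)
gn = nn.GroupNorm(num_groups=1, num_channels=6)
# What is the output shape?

Input shape: (31, 6, 35, 39)
Output shape: (31, 6, 35, 39)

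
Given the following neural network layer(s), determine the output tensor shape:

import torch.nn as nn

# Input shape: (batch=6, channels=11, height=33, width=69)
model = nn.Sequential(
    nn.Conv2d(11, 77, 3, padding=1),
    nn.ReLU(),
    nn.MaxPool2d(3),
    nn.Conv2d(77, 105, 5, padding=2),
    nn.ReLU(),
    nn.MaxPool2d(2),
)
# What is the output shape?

Input shape: (6, 11, 33, 69)
  -> after first Conv2d: (6, 77, 33, 69)
  -> after first MaxPool2d: (6, 77, 11, 23)
  -> after second Conv2d: (6, 105, 11, 23)
Output shape: (6, 105, 5, 11)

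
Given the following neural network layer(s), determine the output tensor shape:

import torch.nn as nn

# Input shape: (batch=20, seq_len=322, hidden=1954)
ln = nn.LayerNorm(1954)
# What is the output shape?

Input shape: (20, 322, 1954)
Output shape: (20, 322, 1954)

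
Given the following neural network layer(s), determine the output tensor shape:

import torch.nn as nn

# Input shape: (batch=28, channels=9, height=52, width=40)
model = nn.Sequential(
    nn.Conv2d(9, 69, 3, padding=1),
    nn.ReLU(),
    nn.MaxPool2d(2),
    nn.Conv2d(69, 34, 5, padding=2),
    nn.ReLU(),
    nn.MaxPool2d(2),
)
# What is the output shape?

Input shape: (28, 9, 52, 40)
  -> after first Conv2d: (28, 69, 52, 40)
  -> after first MaxPool2d: (28, 69, 26, 20)
  -> after second Conv2d: (28, 34, 26, 20)
Output shape: (28, 34, 13, 10)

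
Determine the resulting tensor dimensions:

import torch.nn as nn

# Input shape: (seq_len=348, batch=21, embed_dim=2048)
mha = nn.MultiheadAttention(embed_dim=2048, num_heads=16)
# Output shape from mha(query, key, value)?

Input shape: (348, 21, 2048)
Output shape: (348, 21, 2048)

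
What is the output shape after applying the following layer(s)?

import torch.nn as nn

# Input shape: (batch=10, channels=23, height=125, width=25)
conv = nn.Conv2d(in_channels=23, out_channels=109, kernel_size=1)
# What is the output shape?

Input shape: (10, 23, 125, 25)
Output shape: (10, 109, 125, 25)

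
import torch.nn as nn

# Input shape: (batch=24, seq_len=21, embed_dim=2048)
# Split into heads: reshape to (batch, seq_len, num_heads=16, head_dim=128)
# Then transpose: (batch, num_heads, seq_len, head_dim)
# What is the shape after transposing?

Input shape: (24, 21, 2048)
  -> after reshape: (24, 21, 16, 128)
Output shape: (24, 16, 21, 128)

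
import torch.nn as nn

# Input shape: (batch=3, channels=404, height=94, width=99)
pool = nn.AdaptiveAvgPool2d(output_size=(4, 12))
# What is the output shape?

Input shape: (3, 404, 94, 99)
Output shape: (3, 404, 4, 12)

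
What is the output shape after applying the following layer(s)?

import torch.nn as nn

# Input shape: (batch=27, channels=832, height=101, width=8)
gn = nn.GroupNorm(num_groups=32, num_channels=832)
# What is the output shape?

Input shape: (27, 832, 101, 8)
Output shape: (27, 832, 101, 8)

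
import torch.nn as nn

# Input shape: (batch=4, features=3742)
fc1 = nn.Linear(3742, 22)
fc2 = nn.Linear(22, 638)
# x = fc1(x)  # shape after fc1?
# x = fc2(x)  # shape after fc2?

Input shape: (4, 3742)
  -> after fc1: (4, 22)
Output shape: (4, 638)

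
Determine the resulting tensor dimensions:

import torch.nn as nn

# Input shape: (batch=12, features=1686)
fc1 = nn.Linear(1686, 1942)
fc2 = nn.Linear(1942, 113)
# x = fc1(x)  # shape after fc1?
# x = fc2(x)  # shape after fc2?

Input shape: (12, 1686)
  -> after fc1: (12, 1942)
Output shape: (12, 113)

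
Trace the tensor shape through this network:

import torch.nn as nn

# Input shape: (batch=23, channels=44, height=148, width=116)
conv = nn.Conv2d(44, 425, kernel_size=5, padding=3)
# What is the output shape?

Input shape: (23, 44, 148, 116)
Output shape: (23, 425, 150, 118)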